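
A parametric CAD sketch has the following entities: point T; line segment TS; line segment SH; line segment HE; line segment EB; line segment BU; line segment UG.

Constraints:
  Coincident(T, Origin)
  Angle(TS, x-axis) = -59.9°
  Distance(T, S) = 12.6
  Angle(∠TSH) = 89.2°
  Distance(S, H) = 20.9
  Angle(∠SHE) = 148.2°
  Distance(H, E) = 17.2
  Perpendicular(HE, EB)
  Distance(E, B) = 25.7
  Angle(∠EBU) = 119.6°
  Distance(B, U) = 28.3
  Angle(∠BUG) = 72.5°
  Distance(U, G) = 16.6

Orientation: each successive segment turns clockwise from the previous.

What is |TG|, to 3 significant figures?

1.82

T is at the origin; TS runs at -59.9° with length 12.6, so S = (6.32, -10.9). ∠TSH = 89.2° gives SH at -151° from the x-axis; with |SH| = 20.9, H = (-11.9, -21.1). ∠SHE = 148.2° gives HE at 178° from the x-axis; with |HE| = 17.2, E = (-29.1, -20.4). HE ⟂ EB, so EB runs at 87.5°; with |EB| = 25.7, B = (-28.0, 5.30). ∠EBU = 119.6° gives BU at 27.1° from the x-axis; with |BU| = 28.3, U = (-2.78, 18.2). ∠BUG = 72.5° gives UG at -80.4° from the x-axis; with |UG| = 16.6, G = (-0.00844, 1.82). Then |TG| = |G − T| = 1.82.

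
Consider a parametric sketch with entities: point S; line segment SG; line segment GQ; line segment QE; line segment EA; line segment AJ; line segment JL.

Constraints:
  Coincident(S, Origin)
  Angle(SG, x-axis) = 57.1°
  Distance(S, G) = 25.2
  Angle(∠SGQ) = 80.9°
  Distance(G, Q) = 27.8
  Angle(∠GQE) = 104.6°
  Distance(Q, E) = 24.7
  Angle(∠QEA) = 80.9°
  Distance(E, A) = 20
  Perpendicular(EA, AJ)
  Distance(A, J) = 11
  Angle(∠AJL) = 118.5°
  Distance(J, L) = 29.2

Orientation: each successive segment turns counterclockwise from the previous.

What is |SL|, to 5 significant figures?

42.448

EA ⟂ AJ, so AJ runs at 60.700°; with |AJ| = 11.0, J = (-4.2656, 12.825). ∠AJL = 118.5° gives JL at 122.20° from the x-axis; with |JL| = 29.2, L = (-19.826, 37.534). Then |SL| = |L − S| = 42.448.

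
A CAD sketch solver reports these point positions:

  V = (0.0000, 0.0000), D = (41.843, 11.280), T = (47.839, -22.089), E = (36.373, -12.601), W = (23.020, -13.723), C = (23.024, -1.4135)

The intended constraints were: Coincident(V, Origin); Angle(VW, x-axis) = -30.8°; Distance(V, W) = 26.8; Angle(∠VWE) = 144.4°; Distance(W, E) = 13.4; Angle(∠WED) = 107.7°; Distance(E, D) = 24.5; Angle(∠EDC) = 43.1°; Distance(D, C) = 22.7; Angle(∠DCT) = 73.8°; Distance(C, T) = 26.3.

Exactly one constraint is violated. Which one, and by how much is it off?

Distance(C, T) = 26.3 — off by 6.00.

V = (0.00, 0.00) ✓; VW at -30.80° ✓; |VW| = 26.80 ✓; ∠VWE = 144.4° ✓; |WE| = 13.40 ✓; ∠WED = 107.7° ✓; |ED| = 24.50 ✓; ∠EDC = 43.10° ✓; |DC| = 22.70 ✓; ∠DCT = 73.80° ✓; |CT| = 32.30 ✗.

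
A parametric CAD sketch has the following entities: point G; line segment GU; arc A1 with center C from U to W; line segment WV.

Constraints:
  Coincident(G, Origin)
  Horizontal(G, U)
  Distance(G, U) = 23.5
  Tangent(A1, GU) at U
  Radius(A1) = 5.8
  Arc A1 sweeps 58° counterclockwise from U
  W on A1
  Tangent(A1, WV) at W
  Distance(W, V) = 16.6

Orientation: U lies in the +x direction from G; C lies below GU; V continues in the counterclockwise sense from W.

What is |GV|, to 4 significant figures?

19.45

G is at the origin; GU is horizontal with |GU| = 23.5 and U on the +x side, so U = (23.50, 0.000). The tangent condition forces CU to be normal to GU, so C = U + (0, -5.8) = (23.50, -5.800). On A1, U sits at bearing 90° from C; a 58° counterclockwise sweep puts W at bearing 148°, so W = C + 5.8·(cos 148°, sin 148°) = (18.58, -2.726). Tangency of A1 to WV means the radius CW is perpendicular to WV, so WV runs along (−sin 148°, cos 148°); with |WV| = 16.6, V = (9.785, -16.80). Then |GV| = |V − G| = 19.45.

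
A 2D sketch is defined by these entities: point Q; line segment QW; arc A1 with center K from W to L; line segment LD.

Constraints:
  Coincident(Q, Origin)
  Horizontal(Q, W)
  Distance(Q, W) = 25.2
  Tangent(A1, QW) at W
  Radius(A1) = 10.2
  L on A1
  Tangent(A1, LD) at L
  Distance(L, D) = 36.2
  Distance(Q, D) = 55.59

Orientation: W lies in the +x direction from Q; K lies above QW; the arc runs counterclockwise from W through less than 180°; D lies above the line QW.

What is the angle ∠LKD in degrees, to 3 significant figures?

74.3°

Checks: |QW| = 25.20 ✓; |KL| = 10.20 ✓; ∠(KL, LD) = 90.00° ✓; |LD| = 36.20 ✓; |QD| = 55.59 ✓.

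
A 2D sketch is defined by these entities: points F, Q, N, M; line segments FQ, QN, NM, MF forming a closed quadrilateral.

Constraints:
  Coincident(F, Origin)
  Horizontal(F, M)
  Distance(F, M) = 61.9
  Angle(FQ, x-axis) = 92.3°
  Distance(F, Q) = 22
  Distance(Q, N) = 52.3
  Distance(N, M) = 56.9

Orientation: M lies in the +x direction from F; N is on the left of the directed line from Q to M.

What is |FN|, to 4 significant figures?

67.15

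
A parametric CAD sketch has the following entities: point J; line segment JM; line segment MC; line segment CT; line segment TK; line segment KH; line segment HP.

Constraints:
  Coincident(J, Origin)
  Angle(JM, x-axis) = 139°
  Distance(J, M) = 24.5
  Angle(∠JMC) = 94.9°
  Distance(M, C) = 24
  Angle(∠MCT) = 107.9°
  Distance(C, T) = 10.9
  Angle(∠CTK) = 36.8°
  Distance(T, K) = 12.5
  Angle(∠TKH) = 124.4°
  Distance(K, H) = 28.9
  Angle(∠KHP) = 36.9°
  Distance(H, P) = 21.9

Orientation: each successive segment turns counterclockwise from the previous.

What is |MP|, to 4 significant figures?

31.52

∠TKH = 124.4° gives KH at 135.0° from the x-axis; with |KH| = 28.9, H = (-49.05, 22.31). ∠KHP = 36.9° gives HP at -81.90° from the x-axis; with |HP| = 21.9, P = (-45.96, 0.6320). Then |MP| = |P − M| = 31.52.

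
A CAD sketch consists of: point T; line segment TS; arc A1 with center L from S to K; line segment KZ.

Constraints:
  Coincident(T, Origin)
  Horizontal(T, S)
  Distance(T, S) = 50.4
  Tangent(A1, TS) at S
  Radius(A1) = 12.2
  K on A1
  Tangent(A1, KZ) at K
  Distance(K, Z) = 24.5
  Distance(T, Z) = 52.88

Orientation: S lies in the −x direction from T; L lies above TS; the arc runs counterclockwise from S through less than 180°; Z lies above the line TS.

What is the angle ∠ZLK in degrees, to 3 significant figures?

63.5°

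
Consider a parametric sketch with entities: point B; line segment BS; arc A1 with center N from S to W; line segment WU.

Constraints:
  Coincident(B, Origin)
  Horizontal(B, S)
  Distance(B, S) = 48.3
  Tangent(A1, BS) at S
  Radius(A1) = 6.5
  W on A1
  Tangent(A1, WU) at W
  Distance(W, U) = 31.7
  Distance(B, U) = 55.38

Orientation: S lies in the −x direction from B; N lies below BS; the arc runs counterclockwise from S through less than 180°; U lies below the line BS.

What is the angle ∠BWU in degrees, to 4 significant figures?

74.04°

Checks: |NW| = 6.500 ✓; ∠(NW, WU) = 90.00° ✓; |WU| = 31.70 ✓; |BU| = 55.38 ✓.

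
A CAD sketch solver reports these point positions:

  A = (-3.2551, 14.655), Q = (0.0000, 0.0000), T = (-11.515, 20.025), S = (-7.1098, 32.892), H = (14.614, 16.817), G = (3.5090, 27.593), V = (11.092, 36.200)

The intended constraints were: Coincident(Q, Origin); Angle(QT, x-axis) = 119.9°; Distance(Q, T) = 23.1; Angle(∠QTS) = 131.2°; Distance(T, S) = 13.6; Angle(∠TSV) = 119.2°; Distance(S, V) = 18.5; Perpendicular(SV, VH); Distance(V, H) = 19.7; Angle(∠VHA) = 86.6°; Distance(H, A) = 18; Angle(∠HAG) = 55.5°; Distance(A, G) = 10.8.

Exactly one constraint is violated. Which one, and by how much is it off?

Distance(A, G) = 10.8 — off by 3.80.

Q = (0.00, 0.00) ✓; QT at 119.9° ✓; |QT| = 23.10 ✓; ∠QTS = 131.2° ✓; |TS| = 13.60 ✓; ∠TSV = 119.2° ✓; |SV| = 18.50 ✓; ∠(SV, VH) = 90.00° ✓; |VH| = 19.70 ✓; ∠VHA = 86.60° ✓; |HA| = 18.00 ✓; ∠HAG = 55.50° ✓; |AG| = 14.60 ✗.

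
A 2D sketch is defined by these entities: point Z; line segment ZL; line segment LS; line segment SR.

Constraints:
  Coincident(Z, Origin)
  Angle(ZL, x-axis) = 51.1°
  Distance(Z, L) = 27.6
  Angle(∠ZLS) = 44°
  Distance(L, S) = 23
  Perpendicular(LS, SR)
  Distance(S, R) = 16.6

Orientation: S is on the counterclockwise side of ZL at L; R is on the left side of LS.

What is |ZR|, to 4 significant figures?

4.064

∠ZLS = 44.0°, so LS runs at 51.1° + (180° − 44.0°) = 187.1° from the x-axis; with |LS| = 23.0, S = L + 23.0·(cos 187.1°, sin 187.1°) = (-5.492, 18.64). LS is perpendicular to SR; with |SR| = 16.6 on the left of LS, R = S + 16.6·(0.1236, -0.9923) = (-3.440, 2.164). Then |ZR| = |R − Z| = 4.064.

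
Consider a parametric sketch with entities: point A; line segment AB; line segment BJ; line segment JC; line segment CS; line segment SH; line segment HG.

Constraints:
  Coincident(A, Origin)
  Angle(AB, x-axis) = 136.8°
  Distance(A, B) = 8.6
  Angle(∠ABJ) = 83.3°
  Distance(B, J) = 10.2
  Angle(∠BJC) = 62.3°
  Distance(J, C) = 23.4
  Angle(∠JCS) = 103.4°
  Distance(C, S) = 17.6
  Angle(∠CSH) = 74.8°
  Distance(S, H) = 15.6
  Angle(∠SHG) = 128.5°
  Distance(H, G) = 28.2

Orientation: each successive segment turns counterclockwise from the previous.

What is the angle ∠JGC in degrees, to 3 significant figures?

38.4°

∠CSH = 74.8° gives SH at 173° from the x-axis; with |SH| = 15.6, H = (1.95, 12.3). ∠SHG = 128.5° gives HG at -136° from the x-axis; with |HG| = 28.2, G = (-18.2, -7.46). Then cos ∠JGC = GJ·GC / (|GJ||GC|), giving 38.4°.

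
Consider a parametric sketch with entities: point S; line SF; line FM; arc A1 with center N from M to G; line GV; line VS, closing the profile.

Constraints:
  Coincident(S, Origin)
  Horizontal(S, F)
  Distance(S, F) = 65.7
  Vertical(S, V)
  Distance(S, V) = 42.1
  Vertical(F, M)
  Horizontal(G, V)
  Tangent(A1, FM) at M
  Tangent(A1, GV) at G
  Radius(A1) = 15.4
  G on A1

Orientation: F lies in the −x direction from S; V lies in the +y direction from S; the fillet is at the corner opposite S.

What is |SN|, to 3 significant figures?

56.9

S is at the origin; S and F share the same y with |SF| = 65.7 and F on the −x side, so F = (-65.7, 0.00). SV is vertical with |SV| = 42.1 and V on the +y side, so V = (0.00, 42.1). The virtual corner opposite S is at (-65.7, 42.1). A1 meets FM tangentially, so NM is at right angles to FM and since A1 is tangent to GV there, NG ⟂ GV, with radius 15.4, so the center N sits 15.4 in from both sides at N = (-50.3, 26.7). Then |SN| = |N − S| = 56.9.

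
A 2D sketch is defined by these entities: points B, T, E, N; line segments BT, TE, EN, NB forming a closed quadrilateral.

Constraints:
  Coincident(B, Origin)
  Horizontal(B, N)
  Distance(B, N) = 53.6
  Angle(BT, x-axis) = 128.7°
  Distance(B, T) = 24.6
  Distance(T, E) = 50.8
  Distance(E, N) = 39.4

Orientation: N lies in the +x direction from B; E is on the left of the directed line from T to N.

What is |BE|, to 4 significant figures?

47.41

Checks: |TE| = 50.80 ✓; |EN| = 39.40 ✓.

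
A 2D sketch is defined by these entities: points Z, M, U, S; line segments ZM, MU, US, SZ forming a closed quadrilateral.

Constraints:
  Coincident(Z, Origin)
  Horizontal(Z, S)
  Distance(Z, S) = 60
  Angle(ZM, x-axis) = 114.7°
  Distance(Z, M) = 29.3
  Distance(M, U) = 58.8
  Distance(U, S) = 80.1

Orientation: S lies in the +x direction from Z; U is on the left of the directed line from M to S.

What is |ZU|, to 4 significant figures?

76.31

Z is at the origin; Z and S share the same y with |ZS| = 60.0 and S in +x, so S = (60.0, 0). ZM runs at 114.7° with |ZM| = 29.3, so M = (-12.24, 26.62). U is determined by |MU| = 58.8 and |US| = 80.1 together: it lies at the intersection of circle(M, 58.8) and circle(S, 80.1). With |MS| = 76.99, the foot of the radical line on MS is 19.28 from M and the perpendicular offset is √(58.8² − 19.28²) = 55.55. Taking the left-of-MS solution: U = (25.06, 72.08).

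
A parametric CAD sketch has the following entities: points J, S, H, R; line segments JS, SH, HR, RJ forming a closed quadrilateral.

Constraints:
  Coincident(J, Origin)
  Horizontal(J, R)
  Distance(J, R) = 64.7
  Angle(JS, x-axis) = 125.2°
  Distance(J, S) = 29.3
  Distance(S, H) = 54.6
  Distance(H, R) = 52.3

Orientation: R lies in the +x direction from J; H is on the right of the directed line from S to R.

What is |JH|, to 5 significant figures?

25.341

J is at the origin; J and R share the same y with |JR| = 64.7 and R in +x, so R = (64.7, 0). JS runs at 125.2° with |JS| = 29.3, so S = (-16.889, 23.942). H is determined by |SH| = 54.6 and |HR| = 52.3 together: it lies at the intersection of circle(S, 54.6) and circle(R, 52.3). With |SR| = 85.030, the foot of the radical line on SR is 43.961 from S and the perpendicular offset is √(54.6² − 43.961²) = 32.382. Taking the right-of-SR solution: H = (16.174, -19.508).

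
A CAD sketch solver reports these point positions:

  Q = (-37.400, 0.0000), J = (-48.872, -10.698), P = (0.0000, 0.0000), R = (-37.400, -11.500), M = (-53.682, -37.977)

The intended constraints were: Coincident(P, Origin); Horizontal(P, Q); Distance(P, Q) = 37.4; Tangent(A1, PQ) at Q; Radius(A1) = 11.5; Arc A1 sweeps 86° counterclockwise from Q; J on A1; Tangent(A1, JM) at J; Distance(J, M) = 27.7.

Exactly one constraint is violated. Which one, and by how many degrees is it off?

Tangent(A1, JM) at J — off by 6.00°.

P = (0.00, 0.00) ✓; P.y = 0.00, Q.y = 0.00 ✓; |PQ| = 37.40 ✓; ∠(RQ, QP) = 90.00° ✓; |RQ| = 11.50 ✓; bearing(R→J) − bearing(R→Q) = 86.00° ✓; |RJ| = 11.50 ✓; ∠(RJ, JM) = 96.00° ✗; |JM| = 27.70 ✓.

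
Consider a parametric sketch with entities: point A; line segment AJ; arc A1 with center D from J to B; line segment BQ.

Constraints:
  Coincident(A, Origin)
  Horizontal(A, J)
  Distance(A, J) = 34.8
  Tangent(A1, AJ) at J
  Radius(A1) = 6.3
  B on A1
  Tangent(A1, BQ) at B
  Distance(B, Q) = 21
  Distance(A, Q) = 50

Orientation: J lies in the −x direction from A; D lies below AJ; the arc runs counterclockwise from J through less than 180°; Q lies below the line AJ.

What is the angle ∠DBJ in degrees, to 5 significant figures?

46.375°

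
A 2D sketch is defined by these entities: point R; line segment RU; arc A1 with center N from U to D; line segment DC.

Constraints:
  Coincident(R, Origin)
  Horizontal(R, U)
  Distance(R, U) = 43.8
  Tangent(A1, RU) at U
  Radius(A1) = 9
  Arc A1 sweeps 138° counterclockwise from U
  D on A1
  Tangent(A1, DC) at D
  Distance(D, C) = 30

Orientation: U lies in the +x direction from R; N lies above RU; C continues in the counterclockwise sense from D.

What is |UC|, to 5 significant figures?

39.290

R is at the origin; R and U share the same y with |RU| = 43.8 and U on the +x side, so U = (43.800, 0.0000). Tangency of A1 to RU means the radius NU is perpendicular to RU, so N = U + (0, 9) = (43.800, 9.0000). On A1, U sits at bearing -90° from N; a 138° counterclockwise sweep puts D at bearing 48°, so D = N + 9.0·(cos 48°, sin 48°) = (49.822, 15.688). A1 meets DC tangentially, so ND is at right angles to DC, so DC runs along (−sin 48°, cos 48°); with |DC| = 30.0, C = (27.528, 35.762). Then |UC| = |C − U| = 39.290.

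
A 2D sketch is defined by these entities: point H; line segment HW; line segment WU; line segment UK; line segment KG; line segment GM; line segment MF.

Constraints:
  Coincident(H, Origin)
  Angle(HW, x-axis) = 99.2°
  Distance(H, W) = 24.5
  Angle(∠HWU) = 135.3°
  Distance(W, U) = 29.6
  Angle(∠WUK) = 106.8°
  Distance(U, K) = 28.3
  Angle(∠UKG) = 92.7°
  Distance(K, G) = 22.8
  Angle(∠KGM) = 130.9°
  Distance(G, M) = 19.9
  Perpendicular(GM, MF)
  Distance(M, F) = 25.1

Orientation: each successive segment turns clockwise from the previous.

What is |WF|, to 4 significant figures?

11.78

∠KGM = 130.9° gives GM at -155.1° from the x-axis; with |GM| = 19.9, M = (15.74, 8.914). GM ⟂ MF, so MF runs at 114.9°; with |MF| = 25.1, F = (5.175, 31.68). Then |WF| = |F − W| = 11.78.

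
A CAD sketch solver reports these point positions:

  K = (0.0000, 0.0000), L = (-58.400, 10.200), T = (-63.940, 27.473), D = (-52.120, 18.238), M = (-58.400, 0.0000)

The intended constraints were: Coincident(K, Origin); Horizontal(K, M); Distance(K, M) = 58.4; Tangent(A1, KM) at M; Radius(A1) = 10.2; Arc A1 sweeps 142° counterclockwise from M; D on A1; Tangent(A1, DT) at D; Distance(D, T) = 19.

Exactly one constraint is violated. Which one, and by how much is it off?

Distance(D, T) = 19 — off by 4.00.

K = (0.00, 0.00) ✓; K.y = 0.00, M.y = 0.00 ✓; |KM| = 58.40 ✓; ∠(LM, MK) = 90.00° ✓; |LM| = 10.20 ✓; bearing(L→D) − bearing(L→M) = 142.0° ✓; |LD| = 10.20 ✓; ∠(LD, DT) = 90.00° ✓; |DT| = 15.00 ✗.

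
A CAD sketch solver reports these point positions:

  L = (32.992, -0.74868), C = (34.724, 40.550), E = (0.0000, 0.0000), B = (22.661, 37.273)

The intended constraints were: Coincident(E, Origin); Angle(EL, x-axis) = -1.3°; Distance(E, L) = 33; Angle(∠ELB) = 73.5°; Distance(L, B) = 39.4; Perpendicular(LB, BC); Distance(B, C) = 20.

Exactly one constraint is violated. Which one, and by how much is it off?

Distance(B, C) = 20 — off by 7.50.

E = (0.00, 0.00) ✓; EL at -1.300° ✓; |EL| = 33.00 ✓; ∠ELB = 73.50° ✓; |LB| = 39.40 ✓; ∠(LB, BC) = 90.00° ✓; |BC| = 12.50 ✗.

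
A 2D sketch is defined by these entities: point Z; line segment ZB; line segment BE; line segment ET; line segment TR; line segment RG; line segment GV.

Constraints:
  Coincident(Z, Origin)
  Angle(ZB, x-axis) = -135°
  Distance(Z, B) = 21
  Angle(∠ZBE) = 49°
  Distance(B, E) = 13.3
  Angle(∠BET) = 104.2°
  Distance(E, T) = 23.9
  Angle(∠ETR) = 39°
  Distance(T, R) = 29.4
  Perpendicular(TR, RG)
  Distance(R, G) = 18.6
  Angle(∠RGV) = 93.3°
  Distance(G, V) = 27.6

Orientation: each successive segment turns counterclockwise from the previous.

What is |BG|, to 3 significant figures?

11.5

∠ETR = 39.0° gives TR at -147° from the x-axis; with |TR| = 29.4, R = (-18.8, -9.00). The perpendicularity gives RG at right angles to TR, so RG runs at -57.2°; with |RG| = 18.6, G = (-8.75, -24.6). Then |BG| = |G − B| = 11.5.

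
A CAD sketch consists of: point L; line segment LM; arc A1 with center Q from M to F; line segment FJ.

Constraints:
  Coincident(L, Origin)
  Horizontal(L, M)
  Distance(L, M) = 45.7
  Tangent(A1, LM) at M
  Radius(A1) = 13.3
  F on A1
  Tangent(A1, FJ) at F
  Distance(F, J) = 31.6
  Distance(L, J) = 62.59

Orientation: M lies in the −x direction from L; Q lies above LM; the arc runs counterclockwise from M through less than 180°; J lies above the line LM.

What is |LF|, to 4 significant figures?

36.87

L is at the origin; L and M share the same y with |LM| = 45.7 and M on the −x side, so M = (-45.70, 0.000). Since A1 is tangent to LM there, QM ⟂ LM, so Q = M + (0, 13.3) = (-45.70, 13.30). Since QF ⟂ FJ (tangency), |QJ| = √(13.3² + 31.6²) = 34.28 regardless of where F sits on A1. So J lies on both circle(L, 62.59) and circle(Q, 34.28); the above-LM intersection is J = (-41.03, 47.27). F is the foot of the tangent from J: F = (-32.85, 16.74).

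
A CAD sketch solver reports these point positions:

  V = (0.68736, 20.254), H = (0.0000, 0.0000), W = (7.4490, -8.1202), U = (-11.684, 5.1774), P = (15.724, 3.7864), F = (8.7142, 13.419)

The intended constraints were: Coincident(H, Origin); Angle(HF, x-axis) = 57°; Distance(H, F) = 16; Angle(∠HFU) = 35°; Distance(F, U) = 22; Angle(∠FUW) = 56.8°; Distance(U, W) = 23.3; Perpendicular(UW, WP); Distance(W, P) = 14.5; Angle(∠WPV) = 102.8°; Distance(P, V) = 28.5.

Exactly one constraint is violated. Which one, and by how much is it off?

Distance(P, V) = 28.5 — off by 6.20.

H = (0.00, 0.00) ✓; HF at 57.00° ✓; |HF| = 16.00 ✓; ∠HFU = 35.00° ✓; |FU| = 22.00 ✓; ∠FUW = 56.80° ✓; |UW| = 23.30 ✓; ∠(UW, WP) = 90.00° ✓; |WP| = 14.50 ✓; ∠WPV = 102.8° ✓; |PV| = 22.30 ✗.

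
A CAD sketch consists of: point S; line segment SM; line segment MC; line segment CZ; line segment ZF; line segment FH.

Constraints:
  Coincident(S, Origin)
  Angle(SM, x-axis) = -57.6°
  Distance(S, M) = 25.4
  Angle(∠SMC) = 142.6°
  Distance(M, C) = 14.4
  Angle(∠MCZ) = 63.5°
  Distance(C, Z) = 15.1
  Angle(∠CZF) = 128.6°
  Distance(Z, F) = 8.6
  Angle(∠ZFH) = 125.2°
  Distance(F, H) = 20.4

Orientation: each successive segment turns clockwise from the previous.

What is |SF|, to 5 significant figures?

19.432

S is at the origin; SM runs at -57.6° with length 25.4, so M = (13.610, -21.446). ∠SMC = 142.6° gives MC at -95.000° from the x-axis; with |MC| = 14.4, C = (12.355, -35.791). ∠MCZ = 63.5° gives CZ at 148.50° from the x-axis; with |CZ| = 15.1, Z = (-0.51991, -27.901). ∠CZF = 128.6° gives ZF at 97.100° from the x-axis; with |ZF| = 8.6, F = (-1.5829, -19.367). Then |SF| = |F − S| = 19.432.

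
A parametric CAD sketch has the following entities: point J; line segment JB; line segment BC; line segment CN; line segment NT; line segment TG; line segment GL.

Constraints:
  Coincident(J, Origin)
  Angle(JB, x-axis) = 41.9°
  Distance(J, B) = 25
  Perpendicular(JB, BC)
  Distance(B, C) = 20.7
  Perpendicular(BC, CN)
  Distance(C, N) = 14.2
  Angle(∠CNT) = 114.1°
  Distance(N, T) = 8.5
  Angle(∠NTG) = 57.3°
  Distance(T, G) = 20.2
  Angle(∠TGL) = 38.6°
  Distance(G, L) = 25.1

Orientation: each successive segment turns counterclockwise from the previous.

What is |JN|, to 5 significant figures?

23.348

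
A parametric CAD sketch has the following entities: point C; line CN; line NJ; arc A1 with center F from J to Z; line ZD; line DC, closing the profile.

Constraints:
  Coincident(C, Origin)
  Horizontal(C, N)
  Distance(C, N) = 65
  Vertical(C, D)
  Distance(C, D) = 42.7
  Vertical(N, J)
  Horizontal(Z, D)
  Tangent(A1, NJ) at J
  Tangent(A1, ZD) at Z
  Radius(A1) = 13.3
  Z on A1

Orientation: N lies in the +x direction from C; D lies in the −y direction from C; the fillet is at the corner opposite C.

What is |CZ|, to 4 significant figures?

67.05

C is at the origin; C and N share the same y with |CN| = 65.0 and N on the +x side, so N = (65.00, 0.000). C and D share the same x with |CD| = 42.7 and D on the −y side, so D = (0.000, -42.70). The virtual corner opposite C is at (65.00, -42.70). Since A1 is tangent to NJ there, FJ ⟂ NJ and A1 meets ZD tangentially, so FZ is at right angles to ZD, with radius 13.3, so the center F sits 13.3 in from both sides at F = (51.70, -29.40). That places the tangent points at J = (65.00, -29.40) on NJ and Z = (51.70, -42.70) on ZD. Then |CZ| = |Z − C| = 67.05.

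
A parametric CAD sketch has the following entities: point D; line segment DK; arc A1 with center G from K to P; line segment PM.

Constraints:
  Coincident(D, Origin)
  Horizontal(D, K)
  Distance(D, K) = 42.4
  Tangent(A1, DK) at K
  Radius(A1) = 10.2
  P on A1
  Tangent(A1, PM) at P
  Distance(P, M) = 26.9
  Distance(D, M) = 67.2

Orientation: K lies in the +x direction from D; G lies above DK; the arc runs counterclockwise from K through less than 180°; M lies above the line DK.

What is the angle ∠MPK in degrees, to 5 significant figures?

140.55°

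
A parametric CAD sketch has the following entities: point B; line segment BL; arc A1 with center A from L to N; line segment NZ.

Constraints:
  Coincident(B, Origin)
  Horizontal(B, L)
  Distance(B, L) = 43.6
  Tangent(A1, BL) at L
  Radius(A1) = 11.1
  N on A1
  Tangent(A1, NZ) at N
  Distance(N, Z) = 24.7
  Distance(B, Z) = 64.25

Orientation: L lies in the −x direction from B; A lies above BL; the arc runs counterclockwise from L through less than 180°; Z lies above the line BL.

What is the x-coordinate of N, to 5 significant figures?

-35.635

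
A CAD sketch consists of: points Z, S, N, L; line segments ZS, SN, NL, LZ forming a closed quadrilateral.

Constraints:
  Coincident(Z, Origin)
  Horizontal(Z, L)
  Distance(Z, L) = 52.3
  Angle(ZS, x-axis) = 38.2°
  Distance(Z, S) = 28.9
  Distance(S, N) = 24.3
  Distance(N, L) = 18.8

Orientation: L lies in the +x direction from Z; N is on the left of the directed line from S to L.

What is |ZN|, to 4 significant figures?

50.35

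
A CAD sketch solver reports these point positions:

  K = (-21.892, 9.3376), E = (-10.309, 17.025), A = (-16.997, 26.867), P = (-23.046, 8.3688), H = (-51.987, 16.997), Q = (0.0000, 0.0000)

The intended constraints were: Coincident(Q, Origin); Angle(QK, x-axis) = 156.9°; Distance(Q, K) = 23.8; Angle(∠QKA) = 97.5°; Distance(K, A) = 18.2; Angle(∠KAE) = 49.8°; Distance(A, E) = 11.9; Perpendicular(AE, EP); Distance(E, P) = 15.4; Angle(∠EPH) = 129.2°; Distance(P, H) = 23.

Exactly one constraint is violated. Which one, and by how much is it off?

Distance(P, H) = 23 — off by 7.20.

Q = (0.00, 0.00) ✓; QK at 156.9° ✓; |QK| = 23.80 ✓; ∠QKA = 97.50° ✓; |KA| = 18.20 ✓; ∠KAE = 49.80° ✓; |AE| = 11.90 ✓; ∠(AE, EP) = 90.00° ✓; |EP| = 15.40 ✓; ∠EPH = 129.2° ✓; |PH| = 30.20 ✗.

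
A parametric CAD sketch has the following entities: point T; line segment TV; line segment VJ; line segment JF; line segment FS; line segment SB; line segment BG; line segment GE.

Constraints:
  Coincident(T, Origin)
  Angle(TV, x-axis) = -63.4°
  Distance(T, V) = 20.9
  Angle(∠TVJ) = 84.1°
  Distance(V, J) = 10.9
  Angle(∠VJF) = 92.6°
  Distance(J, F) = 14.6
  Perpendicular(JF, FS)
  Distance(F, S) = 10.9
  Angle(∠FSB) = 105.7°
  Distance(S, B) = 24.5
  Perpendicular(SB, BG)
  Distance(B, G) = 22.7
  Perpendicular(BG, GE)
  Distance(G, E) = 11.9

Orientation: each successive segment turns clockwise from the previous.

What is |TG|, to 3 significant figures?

38.2

T is at the origin; TV runs at -63.4° with length 20.9, so V = (9.36, -18.7). ∠TVJ = 84.1° gives VJ at -159° from the x-axis; with |VJ| = 10.9, J = (-0.838, -22.5). ∠VJF = 92.6° gives JF at 113° from the x-axis; with |JF| = 14.6, F = (-6.61, -9.13). JF is perpendicular to FS, so FS runs at 23.3°; with |FS| = 10.9, S = (3.40, -4.82). ∠FSB = 105.7° gives SB at -51.0° from the x-axis; with |SB| = 24.5, B = (18.8, -23.9). SB is perpendicular to BG, so BG runs at -141°; with |BG| = 22.7, G = (1.18, -38.1). Then |TG| = |G − T| = 38.2.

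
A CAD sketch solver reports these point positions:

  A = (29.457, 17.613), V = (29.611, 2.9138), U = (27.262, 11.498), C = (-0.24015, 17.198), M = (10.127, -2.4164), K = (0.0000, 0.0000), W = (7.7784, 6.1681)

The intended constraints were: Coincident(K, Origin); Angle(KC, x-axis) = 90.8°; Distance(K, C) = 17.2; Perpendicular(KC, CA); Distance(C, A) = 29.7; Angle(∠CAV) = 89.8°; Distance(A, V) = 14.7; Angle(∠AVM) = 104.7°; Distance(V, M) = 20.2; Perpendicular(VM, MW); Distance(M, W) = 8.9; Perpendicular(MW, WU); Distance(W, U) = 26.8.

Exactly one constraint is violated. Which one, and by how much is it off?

Distance(W, U) = 26.8 — off by 6.60.

K = (0.00, 0.00) ✓; KC at 90.80° ✓; |KC| = 17.20 ✓; ∠(KC, CA) = 90.00° ✓; |CA| = 29.70 ✓; ∠CAV = 89.80° ✓; |AV| = 14.70 ✓; ∠AVM = 104.7° ✓; |VM| = 20.20 ✓; ∠(VM, MW) = 90.00° ✓; |MW| = 8.900 ✓; ∠(MW, WU) = 90.00° ✓; |WU| = 20.20 ✗.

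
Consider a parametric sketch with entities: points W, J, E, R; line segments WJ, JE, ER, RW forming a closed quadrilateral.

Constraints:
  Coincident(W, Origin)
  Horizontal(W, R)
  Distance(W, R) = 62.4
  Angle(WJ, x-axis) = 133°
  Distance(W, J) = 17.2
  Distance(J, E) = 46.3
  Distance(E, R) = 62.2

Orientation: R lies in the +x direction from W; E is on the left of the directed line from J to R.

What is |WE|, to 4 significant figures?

50.23

W is at the origin; W and R share the same y with |WR| = 62.4 and R in +x, so R = (62.4, 0). WJ runs at 133.0° with |WJ| = 17.2, so J = (-11.73, 12.58). E is determined by |JE| = 46.3 and |ER| = 62.2 together: it lies at the intersection of circle(J, 46.3) and circle(R, 62.2). With |JR| = 75.19, the foot of the radical line on JR is 26.12 from J and the perpendicular offset is √(46.3² − 26.12²) = 38.23. Taking the left-of-JR solution: E = (20.42, 45.90).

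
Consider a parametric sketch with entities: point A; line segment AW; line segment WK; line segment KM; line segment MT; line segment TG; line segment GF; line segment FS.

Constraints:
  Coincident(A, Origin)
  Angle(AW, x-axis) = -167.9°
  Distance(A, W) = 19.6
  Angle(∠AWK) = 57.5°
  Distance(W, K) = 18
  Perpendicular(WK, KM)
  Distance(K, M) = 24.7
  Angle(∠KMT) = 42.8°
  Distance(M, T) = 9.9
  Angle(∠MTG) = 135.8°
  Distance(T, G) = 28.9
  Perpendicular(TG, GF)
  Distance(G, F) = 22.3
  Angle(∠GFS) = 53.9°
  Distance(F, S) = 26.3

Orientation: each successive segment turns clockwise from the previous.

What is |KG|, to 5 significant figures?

12.941

A is at the origin; AW runs at -167.9° with length 19.6, so W = (-19.165, -4.1085). ∠AWK = 57.5° gives WK at 69.600° from the x-axis; with |WK| = 18.0, K = (-12.890, 12.763). WK ⟂ KM, so KM runs at -20.400°; with |KM| = 24.7, M = (10.261, 4.1528). ∠KMT = 42.8° gives MT at -157.60° from the x-axis; with |MT| = 9.9, T = (1.1076, 0.38023). ∠MTG = 135.8° gives TG at 158.20° from the x-axis; with |TG| = 28.9, G = (-25.726, 11.113). Then |KG| = |G − K| = 12.941.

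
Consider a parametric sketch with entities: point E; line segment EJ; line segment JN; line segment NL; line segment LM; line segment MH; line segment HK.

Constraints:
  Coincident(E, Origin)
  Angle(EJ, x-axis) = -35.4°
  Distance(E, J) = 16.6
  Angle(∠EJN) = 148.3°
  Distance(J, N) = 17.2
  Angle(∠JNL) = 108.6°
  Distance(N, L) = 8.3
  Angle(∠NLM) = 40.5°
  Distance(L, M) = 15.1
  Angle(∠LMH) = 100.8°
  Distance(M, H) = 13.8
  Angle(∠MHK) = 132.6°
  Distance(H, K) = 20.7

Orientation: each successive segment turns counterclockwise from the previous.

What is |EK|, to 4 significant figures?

53.70

E is at the origin; EJ runs at -35.4° with length 16.6, so J = (13.53, -9.616). ∠EJN = 148.3° gives JN at -3.700° from the x-axis; with |JN| = 17.2, N = (30.70, -10.73). ∠JNL = 108.6° gives NL at 67.70° from the x-axis; with |NL| = 8.3, L = (33.84, -3.047). ∠NLM = 40.5° gives LM at -152.8° from the x-axis; with |LM| = 15.1, M = (20.41, -9.949). ∠LMH = 100.8° gives MH at -73.60° from the x-axis; with |MH| = 13.8, H = (24.31, -23.19). ∠MHK = 132.6° gives HK at -26.20° from the x-axis; with |HK| = 20.7, K = (42.88, -32.33). Then |EK| = |K − E| = 53.70.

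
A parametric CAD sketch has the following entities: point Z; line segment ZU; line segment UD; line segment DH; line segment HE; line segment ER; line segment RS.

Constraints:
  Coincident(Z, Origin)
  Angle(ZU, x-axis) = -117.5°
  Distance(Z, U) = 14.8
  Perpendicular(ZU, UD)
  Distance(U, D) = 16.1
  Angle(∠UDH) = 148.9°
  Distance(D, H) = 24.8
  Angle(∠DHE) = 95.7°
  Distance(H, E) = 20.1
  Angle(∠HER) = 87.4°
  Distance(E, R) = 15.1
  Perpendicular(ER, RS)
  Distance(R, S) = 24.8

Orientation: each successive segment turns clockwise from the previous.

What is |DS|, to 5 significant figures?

11.102

∠HER = 87.4° gives ER at -55.500° from the x-axis; with |ER| = 15.1, R = (-9.4516, 15.155). The perpendicularity gives RS at right angles to ER, so RS runs at -145.50°; with |RS| = 24.8, S = (-29.890, 1.1078). Then |DS| = |S − D| = 11.102.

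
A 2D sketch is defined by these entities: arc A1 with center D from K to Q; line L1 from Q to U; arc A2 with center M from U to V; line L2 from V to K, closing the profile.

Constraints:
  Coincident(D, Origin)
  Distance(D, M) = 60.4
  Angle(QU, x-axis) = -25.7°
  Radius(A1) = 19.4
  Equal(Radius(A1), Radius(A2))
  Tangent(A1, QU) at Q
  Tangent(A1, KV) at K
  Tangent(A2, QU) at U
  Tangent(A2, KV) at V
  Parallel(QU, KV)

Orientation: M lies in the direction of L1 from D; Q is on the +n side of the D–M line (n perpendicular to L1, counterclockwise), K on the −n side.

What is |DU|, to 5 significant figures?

63.439

The slot axis is L1's direction at -25.7°, so u = (cos -25.7°, sin -25.7°) = (0.90108, -0.43366) and n = (−sin -25.7°, cos -25.7°) = (0.43366, 0.90108). D is at the origin and M lies 60.4 along u from D, so M = 60.4·u = (54.425, -26.193). Tangency of A1 to both parallel lines with radius 19.4 puts Q and K at D ± 19.4·n: Q = (8.4130, 17.481), K = (-8.4130, -17.481). Equal radii place U and V the same way about M: U = M + 19.4·n = (62.838, -8.7121), V = M − 19.4·n = (46.012, -43.674). Then |DU| = |U − D| = 63.439.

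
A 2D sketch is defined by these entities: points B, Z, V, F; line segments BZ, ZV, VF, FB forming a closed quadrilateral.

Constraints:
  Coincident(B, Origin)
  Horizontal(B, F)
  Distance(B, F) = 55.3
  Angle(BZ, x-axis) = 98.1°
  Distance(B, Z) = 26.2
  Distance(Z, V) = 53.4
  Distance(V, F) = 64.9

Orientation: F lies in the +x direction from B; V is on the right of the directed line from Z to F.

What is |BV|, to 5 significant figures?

27.684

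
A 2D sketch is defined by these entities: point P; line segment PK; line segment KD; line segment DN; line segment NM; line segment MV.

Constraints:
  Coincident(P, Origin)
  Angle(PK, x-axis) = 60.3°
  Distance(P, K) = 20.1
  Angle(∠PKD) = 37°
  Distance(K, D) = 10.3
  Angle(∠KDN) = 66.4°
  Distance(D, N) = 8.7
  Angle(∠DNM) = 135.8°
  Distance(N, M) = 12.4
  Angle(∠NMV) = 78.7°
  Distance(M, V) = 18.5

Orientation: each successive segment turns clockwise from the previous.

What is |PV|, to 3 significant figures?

29.9

∠DNM = 135.8° gives NM at 120° from the x-axis; with |NM| = 12.4, M = (-3.19, 20.5). ∠NMV = 78.7° gives MV at 18.2° from the x-axis; with |MV| = 18.5, V = (14.4, 26.3). Then |PV| = |V − P| = 29.9.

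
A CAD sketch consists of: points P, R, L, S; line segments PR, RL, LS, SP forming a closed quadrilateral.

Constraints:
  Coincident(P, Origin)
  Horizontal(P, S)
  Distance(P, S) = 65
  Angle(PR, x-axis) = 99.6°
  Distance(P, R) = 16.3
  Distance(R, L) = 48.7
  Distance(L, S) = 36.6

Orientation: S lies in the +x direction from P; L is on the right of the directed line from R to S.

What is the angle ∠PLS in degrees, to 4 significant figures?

123.9°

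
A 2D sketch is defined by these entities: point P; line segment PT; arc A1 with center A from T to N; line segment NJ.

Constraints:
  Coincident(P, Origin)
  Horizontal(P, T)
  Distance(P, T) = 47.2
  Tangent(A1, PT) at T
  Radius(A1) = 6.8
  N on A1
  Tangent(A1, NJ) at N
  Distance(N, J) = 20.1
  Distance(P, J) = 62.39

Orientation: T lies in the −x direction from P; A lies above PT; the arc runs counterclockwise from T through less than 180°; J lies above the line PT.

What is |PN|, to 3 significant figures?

44.0

P is at the origin; PT is horizontal with |PT| = 47.2 and T on the −x side, so T = (-47.2, 0.00). Since A1 is tangent to PT there, AT ⟂ PT, so A = T + (0, 6.8) = (-47.2, 6.80). Since AN ⟂ NJ (tangency), |AJ| = √(6.8² + 20.1²) = 21.2 regardless of where N sits on A1. So J lies on both circle(P, 62.39) and circle(A, 21.2); the above-PT intersection is J = (-56.9, 25.7). N is the foot of the tangent from J: N = (-42.5, 11.7).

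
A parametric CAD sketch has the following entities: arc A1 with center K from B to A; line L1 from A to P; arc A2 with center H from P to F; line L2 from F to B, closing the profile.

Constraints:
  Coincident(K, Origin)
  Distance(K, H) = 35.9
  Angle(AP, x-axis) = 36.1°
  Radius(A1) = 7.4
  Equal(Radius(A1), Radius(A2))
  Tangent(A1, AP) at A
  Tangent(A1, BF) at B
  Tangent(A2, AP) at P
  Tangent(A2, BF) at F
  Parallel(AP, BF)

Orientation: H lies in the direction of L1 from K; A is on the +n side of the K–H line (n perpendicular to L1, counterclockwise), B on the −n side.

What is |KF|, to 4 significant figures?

36.65

The slot axis is L1's direction at 36.1°, so u = (cos 36.1°, sin 36.1°) = (0.8080, 0.5892) and n = (−sin 36.1°, cos 36.1°) = (-0.5892, 0.8080). K is at the origin and H lies 35.9 along u from K, so H = 35.9·u = (29.01, 21.15). Tangency of A1 to both parallel lines with radius 7.4 puts A and B at K ± 7.4·n: A = (-4.360, 5.979), B = (4.360, -5.979). Equal radii place P and F the same way about H: P = H + 7.4·n = (24.65, 27.13), F = H − 7.4·n = (33.37, 15.17). Then |KF| = |F − K| = 36.65.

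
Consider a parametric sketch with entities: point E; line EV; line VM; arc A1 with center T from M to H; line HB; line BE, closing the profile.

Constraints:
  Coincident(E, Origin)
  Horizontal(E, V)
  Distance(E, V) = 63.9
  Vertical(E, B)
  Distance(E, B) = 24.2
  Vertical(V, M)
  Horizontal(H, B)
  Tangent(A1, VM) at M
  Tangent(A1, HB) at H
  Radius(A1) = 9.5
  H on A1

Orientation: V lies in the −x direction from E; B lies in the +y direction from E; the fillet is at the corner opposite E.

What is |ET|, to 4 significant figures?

56.35

E and B share the same x with |EB| = 24.2 and B on the +y side, so B = (0.000, 24.20). The virtual corner opposite E is at (-63.90, 24.20). The tangent condition forces TM to be normal to VM and the tangent condition forces TH to be normal to HB, with radius 9.5, so the center T sits 9.5 in from both sides at T = (-54.40, 14.70). Then |ET| = |T − E| = 56.35.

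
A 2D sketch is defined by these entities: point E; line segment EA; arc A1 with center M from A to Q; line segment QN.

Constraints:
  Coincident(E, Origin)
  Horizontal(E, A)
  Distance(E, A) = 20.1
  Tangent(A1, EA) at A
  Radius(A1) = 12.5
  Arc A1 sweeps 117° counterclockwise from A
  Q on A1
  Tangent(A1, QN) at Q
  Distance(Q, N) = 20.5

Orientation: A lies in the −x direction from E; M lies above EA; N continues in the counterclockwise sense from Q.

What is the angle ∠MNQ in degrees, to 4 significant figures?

31.37°

E is at the origin; EA is horizontal with |EA| = 20.1 and A on the −x side, so A = (-20.10, 0.000). Tangency of A1 to EA means the radius MA is perpendicular to EA, so M = A + (0, 12.5) = (-20.10, 12.50). On A1, A sits at bearing -90° from M; a 117° counterclockwise sweep puts Q at bearing 27°, so Q = M + 12.5·(cos 27°, sin 27°) = (-8.962, 18.17). A1 meets QN tangentially, so MQ is at right angles to QN, so QN runs along (−sin 27°, cos 27°); with |QN| = 20.5, N = (-18.27, 36.44). Then cos ∠MNQ = NM·NQ / (|NM||NQ|), giving 31.37°.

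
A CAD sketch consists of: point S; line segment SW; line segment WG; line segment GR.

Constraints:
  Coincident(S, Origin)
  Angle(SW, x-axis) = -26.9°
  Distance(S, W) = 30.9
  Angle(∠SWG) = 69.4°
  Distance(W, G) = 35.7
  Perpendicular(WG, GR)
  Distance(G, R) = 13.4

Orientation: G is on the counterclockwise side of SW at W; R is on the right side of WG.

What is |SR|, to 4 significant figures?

49.07

S is at the origin; SW runs at -26.9° with length 30.9, so W = 30.9·(cos -26.9°, sin -26.9°) = (27.56, -13.98). ∠SWG = 69.4°, so WG runs at -26.9° + (180° − 69.4°) = 83.70° from the x-axis; with |WG| = 35.7, G = W + 35.7·(cos 83.70°, sin 83.70°) = (31.47, 21.50). The perpendicularity gives GR at right angles to WG; with |GR| = 13.4 on the right of WG, R = G + 13.4·(0.9940, -0.1097) = (44.79, 20.03). Then |SR| = |R − S| = 49.07.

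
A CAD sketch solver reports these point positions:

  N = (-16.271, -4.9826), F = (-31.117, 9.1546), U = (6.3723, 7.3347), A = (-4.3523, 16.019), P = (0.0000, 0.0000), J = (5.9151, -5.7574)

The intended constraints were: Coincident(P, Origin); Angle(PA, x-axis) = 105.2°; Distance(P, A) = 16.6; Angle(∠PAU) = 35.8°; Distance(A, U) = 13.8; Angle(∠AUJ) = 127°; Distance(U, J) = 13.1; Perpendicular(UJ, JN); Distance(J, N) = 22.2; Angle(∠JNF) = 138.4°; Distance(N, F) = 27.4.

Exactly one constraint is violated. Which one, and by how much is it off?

Distance(N, F) = 27.4 — off by 6.90.

P = (0.00, 0.00) ✓; PA at 105.2° ✓; |PA| = 16.60 ✓; ∠PAU = 35.80° ✓; |AU| = 13.80 ✓; ∠AUJ = 127.0° ✓; |UJ| = 13.10 ✓; ∠(UJ, JN) = 90.00° ✓; |JN| = 22.20 ✓; ∠JNF = 138.4° ✓; |NF| = 20.50 ✗.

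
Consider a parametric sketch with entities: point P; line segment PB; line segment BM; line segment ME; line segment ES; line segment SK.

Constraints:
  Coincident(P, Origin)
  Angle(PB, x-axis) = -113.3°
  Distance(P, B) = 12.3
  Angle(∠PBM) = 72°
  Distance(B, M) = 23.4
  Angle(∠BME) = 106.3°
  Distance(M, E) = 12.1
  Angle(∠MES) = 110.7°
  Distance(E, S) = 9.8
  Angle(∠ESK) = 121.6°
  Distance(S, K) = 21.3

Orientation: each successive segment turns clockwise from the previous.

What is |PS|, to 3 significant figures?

16.2

P is at the origin; PB runs at -113.3° with length 12.3, so B = (-4.87, -11.3). ∠PBM = 72.0° gives BM at 139° from the x-axis; with |BM| = 23.4, M = (-22.4, 4.15). ∠BME = 106.3° gives ME at 65.0° from the x-axis; with |ME| = 12.1, E = (-17.3, 15.1). ∠MES = 110.7° gives ES at -4.30° from the x-axis; with |ES| = 9.8, S = (-7.56, 14.4). Then |PS| = |S − P| = 16.2.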